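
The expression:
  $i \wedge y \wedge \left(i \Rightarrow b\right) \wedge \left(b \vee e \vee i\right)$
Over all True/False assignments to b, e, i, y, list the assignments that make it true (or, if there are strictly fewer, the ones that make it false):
is true only for:
  b=True, e=False, i=True, y=True;
  b=True, e=True, i=True, y=True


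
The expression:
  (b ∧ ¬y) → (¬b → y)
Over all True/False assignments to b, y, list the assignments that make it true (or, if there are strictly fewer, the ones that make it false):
is always true.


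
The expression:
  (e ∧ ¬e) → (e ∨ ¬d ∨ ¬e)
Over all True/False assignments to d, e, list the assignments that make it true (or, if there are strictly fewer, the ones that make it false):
is always true.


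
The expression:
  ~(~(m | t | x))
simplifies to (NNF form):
m | t | x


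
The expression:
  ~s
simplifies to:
~s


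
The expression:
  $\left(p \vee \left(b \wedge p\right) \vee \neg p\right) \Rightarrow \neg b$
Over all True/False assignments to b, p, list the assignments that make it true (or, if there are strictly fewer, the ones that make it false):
is true only for:
  b=False, p=False;
  b=False, p=True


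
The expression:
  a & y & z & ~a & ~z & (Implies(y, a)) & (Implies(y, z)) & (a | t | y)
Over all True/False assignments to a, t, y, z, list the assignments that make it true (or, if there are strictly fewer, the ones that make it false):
is never true.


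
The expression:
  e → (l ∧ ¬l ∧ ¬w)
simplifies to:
¬e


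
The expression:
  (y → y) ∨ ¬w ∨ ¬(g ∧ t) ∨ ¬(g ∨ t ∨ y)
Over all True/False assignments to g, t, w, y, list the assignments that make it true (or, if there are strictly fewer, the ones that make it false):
is always true.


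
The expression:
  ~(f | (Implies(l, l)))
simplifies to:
False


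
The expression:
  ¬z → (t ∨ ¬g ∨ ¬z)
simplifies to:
True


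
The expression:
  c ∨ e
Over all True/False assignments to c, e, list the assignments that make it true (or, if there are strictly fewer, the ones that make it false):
is false only for:
  c=False, e=False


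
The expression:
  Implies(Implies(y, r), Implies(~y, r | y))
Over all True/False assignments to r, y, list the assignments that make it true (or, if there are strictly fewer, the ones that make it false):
is false only for:
  r=False, y=False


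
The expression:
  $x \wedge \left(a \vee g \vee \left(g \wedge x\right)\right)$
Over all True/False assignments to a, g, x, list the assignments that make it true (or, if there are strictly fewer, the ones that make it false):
is true only for:
  a=False, g=True, x=True;
  a=True, g=False, x=True;
  a=True, g=True, x=True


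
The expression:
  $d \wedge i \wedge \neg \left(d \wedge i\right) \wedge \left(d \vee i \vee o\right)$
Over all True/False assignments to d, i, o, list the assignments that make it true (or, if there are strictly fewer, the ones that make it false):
is never true.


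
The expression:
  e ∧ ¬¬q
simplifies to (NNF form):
e ∧ q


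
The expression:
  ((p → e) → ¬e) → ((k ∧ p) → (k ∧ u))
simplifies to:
e ∨ u ∨ ¬k ∨ ¬p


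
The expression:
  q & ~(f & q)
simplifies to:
q & ~f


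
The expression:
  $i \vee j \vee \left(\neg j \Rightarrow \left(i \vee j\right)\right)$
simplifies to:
$i \vee j$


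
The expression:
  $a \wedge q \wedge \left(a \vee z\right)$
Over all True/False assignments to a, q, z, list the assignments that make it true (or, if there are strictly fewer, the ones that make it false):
is true only for:
  a=True, q=True, z=False;
  a=True, q=True, z=True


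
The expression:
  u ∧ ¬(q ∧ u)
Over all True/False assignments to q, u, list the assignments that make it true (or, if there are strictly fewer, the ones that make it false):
is true only for:
  q=False, u=True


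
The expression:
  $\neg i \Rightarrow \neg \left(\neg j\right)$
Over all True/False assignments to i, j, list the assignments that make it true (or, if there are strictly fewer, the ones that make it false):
is false only for:
  i=False, j=False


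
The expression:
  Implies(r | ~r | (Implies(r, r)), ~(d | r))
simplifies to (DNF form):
~d & ~r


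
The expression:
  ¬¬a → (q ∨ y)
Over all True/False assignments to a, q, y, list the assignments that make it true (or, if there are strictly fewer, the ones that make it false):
is false only for:
  a=True, q=False, y=False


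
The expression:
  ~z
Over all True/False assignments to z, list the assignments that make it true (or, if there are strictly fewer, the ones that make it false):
is true only for:
  z=False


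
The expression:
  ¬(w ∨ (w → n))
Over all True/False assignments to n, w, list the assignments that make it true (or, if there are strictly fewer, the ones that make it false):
is never true.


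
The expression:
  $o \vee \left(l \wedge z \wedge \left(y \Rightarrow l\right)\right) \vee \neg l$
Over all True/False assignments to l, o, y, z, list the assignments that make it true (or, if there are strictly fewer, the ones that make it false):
is false only for:
  l=True, o=False, y=False, z=False;
  l=True, o=False, y=True, z=False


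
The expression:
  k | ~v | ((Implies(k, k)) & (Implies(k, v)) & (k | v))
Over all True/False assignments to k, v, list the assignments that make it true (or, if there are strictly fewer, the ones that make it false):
is always true.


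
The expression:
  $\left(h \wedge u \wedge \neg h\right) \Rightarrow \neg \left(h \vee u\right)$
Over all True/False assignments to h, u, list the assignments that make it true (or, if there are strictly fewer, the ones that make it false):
is always true.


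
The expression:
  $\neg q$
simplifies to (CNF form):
$\neg q$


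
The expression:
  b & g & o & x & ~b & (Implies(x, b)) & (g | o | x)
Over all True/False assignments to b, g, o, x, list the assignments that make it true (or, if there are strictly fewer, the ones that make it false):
is never true.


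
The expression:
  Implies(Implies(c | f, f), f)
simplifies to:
c | f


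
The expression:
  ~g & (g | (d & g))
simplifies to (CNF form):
False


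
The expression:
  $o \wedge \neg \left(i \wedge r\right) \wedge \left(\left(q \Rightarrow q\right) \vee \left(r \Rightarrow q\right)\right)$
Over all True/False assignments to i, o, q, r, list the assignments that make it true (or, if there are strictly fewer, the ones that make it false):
is true only for:
  i=False, o=True, q=False, r=False;
  i=False, o=True, q=False, r=True;
  i=False, o=True, q=True, r=False;
  i=False, o=True, q=True, r=True;
  i=True, o=True, q=False, r=False;
  i=True, o=True, q=True, r=False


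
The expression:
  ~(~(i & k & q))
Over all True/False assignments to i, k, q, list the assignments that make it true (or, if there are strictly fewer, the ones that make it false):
is true only for:
  i=True, k=True, q=True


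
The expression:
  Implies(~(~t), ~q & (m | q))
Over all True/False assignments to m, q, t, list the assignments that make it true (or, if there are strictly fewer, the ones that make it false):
is false only for:
  m=False, q=False, t=True;
  m=False, q=True, t=True;
  m=True, q=True, t=True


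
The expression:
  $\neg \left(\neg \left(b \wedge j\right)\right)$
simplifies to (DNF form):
$b \wedge j$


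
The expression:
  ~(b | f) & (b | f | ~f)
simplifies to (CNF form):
~b & ~f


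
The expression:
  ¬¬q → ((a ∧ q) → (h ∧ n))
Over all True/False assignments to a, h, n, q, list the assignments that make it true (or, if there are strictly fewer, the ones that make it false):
is false only for:
  a=True, h=False, n=False, q=True;
  a=True, h=False, n=True, q=True;
  a=True, h=True, n=False, q=True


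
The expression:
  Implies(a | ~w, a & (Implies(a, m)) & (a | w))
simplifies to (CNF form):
(a | w) & (m | ~a)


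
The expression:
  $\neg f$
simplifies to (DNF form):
$\neg f$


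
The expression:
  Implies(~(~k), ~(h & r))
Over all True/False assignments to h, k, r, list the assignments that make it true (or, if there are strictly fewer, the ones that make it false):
is false only for:
  h=True, k=True, r=True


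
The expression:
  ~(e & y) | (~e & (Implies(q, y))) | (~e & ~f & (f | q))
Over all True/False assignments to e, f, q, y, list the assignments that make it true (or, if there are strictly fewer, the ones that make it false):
is false only for:
  e=True, f=False, q=False, y=True;
  e=True, f=False, q=True, y=True;
  e=True, f=True, q=False, y=True;
  e=True, f=True, q=True, y=True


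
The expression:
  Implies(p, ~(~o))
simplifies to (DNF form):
o | ~p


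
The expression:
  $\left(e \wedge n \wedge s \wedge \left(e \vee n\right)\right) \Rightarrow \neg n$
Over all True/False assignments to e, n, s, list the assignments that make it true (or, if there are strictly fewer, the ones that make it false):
is false only for:
  e=True, n=True, s=True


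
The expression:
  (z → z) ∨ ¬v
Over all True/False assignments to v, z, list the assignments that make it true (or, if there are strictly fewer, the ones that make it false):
is always true.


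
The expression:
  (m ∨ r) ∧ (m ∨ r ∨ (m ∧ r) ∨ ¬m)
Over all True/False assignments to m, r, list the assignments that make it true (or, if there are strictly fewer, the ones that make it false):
is false only for:
  m=False, r=False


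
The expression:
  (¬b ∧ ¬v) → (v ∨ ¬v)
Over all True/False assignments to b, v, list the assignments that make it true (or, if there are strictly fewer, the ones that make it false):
is always true.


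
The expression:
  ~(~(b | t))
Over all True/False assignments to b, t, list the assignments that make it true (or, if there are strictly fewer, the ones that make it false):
is false only for:
  b=False, t=False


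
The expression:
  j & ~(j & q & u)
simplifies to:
j & (~q | ~u)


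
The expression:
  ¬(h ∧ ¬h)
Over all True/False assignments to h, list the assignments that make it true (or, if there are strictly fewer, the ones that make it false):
is always true.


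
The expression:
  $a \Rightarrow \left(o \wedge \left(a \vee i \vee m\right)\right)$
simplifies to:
$o \vee \neg a$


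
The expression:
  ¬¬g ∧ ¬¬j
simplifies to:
g ∧ j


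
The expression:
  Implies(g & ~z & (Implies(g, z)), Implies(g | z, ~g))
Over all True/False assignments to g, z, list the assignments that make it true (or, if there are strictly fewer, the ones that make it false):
is always true.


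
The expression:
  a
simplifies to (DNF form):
a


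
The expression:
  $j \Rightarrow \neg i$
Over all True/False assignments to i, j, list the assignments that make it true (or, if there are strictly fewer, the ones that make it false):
is false only for:
  i=True, j=True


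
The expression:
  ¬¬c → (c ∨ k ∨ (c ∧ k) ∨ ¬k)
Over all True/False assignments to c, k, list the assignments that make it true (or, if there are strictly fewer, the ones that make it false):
is always true.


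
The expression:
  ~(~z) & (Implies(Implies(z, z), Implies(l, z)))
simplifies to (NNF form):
z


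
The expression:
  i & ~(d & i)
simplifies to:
i & ~d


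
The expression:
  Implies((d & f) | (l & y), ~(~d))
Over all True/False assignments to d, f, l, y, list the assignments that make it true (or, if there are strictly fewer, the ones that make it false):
is false only for:
  d=False, f=False, l=True, y=True;
  d=False, f=True, l=True, y=True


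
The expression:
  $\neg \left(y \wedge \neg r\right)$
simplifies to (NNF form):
$r \vee \neg y$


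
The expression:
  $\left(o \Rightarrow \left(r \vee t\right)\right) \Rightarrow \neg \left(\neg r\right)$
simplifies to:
$r \vee \left(o \wedge \neg t\right)$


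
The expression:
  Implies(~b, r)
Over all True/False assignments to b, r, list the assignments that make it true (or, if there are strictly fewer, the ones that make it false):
is false only for:
  b=False, r=False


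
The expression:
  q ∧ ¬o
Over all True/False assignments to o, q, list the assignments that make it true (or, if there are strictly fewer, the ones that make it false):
is true only for:
  o=False, q=True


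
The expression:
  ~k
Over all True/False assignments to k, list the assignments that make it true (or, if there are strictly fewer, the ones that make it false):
is true only for:
  k=False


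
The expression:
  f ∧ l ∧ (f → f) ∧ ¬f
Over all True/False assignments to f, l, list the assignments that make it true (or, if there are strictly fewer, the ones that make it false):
is never true.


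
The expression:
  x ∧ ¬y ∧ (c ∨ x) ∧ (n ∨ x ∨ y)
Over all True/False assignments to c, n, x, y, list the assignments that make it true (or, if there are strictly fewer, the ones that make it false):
is true only for:
  c=False, n=False, x=True, y=False;
  c=False, n=True, x=True, y=False;
  c=True, n=False, x=True, y=False;
  c=True, n=True, x=True, y=False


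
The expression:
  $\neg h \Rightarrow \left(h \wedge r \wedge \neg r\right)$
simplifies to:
$h$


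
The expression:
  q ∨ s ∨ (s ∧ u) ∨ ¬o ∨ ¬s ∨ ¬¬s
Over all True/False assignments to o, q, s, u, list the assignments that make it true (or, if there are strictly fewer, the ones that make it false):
is always true.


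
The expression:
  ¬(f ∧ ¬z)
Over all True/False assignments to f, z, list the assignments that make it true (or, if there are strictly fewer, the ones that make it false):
is false only for:
  f=True, z=False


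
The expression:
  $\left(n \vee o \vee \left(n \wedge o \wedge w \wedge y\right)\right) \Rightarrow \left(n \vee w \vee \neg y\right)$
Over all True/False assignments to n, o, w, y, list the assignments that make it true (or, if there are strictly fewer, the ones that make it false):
is false only for:
  n=False, o=True, w=False, y=True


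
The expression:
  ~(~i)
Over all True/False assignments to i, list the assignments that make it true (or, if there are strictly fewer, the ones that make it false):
is true only for:
  i=True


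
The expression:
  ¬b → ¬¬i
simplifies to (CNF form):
b ∨ i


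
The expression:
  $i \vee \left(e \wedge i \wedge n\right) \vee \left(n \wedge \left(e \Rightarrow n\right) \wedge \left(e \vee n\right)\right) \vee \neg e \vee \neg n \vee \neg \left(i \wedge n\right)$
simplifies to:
$\text{True}$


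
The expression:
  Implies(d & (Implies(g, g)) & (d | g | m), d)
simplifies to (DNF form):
True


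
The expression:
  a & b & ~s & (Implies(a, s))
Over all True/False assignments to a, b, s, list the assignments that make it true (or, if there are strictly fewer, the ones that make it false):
is never true.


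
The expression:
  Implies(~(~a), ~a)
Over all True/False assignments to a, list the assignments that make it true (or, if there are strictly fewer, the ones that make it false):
is true only for:
  a=False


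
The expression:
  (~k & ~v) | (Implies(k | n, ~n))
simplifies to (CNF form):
(~k | ~n) & (~n | ~v)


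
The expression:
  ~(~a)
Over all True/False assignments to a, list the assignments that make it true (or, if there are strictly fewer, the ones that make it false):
is true only for:
  a=True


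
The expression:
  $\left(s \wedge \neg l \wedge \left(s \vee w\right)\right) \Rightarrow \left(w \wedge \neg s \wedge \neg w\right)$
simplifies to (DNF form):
$l \vee \neg s$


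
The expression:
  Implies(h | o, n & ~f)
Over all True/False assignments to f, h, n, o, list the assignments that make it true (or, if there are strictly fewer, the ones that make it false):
is true only for:
  f=False, h=False, n=False, o=False;
  f=False, h=False, n=True, o=False;
  f=False, h=False, n=True, o=True;
  f=False, h=True, n=True, o=False;
  f=False, h=True, n=True, o=True;
  f=True, h=False, n=False, o=False;
  f=True, h=False, n=True, o=False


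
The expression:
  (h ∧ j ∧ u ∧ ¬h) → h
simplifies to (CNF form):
True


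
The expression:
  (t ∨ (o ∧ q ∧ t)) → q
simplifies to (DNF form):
q ∨ ¬t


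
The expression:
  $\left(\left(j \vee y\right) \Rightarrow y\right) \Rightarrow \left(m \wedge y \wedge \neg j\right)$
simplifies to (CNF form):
$\left(j \vee m\right) \wedge \left(j \vee y\right) \wedge \left(\neg j \vee \neg y\right)$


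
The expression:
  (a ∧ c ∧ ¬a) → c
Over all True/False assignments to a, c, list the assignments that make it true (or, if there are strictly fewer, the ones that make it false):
is always true.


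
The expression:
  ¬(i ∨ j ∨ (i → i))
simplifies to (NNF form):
False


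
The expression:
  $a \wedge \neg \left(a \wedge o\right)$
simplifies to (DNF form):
$a \wedge \neg o$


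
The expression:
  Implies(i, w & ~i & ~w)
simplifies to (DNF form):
~i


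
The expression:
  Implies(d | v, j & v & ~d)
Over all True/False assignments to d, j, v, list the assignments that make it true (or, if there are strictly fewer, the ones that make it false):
is true only for:
  d=False, j=False, v=False;
  d=False, j=True, v=False;
  d=False, j=True, v=True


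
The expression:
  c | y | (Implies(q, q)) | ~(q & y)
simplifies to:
True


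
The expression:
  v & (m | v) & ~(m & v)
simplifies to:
v & ~m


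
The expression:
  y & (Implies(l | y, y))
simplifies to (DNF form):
y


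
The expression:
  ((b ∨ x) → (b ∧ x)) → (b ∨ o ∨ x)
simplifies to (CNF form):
b ∨ o ∨ x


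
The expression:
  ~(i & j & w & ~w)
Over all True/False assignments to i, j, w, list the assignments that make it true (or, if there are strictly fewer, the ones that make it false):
is always true.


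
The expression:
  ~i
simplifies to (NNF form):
~i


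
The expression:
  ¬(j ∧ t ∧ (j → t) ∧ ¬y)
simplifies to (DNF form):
y ∨ ¬j ∨ ¬t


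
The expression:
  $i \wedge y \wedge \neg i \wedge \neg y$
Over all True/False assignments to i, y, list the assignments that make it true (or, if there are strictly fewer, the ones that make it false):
is never true.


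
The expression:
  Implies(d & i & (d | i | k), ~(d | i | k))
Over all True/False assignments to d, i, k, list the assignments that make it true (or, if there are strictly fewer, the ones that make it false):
is false only for:
  d=True, i=True, k=False;
  d=True, i=True, k=True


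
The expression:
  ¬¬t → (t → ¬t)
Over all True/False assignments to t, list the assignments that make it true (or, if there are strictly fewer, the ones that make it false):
is true only for:
  t=False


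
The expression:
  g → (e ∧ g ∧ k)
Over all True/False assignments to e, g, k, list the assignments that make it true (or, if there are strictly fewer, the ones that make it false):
is false only for:
  e=False, g=True, k=False;
  e=False, g=True, k=True;
  e=True, g=True, k=False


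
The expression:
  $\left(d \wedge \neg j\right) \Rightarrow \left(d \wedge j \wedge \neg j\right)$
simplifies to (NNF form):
$j \vee \neg d$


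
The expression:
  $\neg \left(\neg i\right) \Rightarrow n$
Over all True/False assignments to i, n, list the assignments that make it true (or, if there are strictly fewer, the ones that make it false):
is false only for:
  i=True, n=False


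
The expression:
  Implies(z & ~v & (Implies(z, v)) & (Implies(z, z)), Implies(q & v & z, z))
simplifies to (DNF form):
True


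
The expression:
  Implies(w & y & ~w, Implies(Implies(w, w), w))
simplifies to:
True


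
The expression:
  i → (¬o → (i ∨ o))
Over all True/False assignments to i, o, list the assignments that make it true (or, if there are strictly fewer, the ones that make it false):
is always true.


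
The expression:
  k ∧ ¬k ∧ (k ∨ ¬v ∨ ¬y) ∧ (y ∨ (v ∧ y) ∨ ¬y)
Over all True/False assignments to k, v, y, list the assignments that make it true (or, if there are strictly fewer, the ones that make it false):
is never true.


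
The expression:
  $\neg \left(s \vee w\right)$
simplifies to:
$\neg s \wedge \neg w$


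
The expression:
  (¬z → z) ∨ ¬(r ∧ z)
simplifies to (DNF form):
True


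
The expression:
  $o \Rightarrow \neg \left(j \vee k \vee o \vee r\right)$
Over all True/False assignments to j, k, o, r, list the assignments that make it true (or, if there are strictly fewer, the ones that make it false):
is true only for:
  j=False, k=False, o=False, r=False;
  j=False, k=False, o=False, r=True;
  j=False, k=True, o=False, r=False;
  j=False, k=True, o=False, r=True;
  j=True, k=False, o=False, r=False;
  j=True, k=False, o=False, r=True;
  j=True, k=True, o=False, r=False;
  j=True, k=True, o=False, r=True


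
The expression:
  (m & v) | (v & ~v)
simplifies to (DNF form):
m & v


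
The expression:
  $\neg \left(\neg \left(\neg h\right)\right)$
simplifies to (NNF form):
$\neg h$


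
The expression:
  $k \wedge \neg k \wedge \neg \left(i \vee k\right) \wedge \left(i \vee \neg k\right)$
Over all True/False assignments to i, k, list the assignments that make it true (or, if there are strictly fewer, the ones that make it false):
is never true.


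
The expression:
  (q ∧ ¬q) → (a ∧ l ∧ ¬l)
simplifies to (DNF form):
True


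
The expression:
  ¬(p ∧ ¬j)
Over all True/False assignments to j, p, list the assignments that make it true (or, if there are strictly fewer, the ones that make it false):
is false only for:
  j=False, p=True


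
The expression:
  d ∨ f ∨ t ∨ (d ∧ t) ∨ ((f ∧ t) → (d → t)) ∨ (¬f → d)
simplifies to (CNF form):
True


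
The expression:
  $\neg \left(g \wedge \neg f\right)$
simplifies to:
$f \vee \neg g$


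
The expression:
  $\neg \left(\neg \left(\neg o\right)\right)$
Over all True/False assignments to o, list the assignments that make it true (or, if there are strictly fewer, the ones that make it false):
is true only for:
  o=False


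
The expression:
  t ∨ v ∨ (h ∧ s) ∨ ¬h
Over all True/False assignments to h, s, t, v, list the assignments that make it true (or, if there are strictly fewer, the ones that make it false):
is false only for:
  h=True, s=False, t=False, v=False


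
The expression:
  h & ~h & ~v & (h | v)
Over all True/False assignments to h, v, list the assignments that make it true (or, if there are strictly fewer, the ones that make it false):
is never true.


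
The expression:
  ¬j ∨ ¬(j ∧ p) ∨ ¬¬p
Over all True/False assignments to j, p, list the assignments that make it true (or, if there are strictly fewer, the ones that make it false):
is always true.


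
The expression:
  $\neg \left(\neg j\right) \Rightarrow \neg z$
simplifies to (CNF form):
$\neg j \vee \neg z$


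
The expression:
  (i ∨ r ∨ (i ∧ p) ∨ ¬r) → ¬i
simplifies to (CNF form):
¬i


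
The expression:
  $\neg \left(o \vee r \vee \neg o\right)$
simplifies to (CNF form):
$\text{False}$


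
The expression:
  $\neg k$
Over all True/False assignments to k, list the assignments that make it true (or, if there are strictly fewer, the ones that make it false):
is true only for:
  k=False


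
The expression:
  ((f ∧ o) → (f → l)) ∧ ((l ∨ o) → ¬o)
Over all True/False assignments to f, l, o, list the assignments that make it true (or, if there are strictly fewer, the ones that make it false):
is true only for:
  f=False, l=False, o=False;
  f=False, l=True, o=False;
  f=True, l=False, o=False;
  f=True, l=True, o=False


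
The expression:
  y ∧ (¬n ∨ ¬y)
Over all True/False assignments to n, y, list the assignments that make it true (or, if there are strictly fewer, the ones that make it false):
is true only for:
  n=False, y=True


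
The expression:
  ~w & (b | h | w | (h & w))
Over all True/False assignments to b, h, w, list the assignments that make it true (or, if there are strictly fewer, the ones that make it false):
is true only for:
  b=False, h=True, w=False;
  b=True, h=False, w=False;
  b=True, h=True, w=False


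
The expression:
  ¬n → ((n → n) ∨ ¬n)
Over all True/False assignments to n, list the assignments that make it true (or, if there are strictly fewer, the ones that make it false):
is always true.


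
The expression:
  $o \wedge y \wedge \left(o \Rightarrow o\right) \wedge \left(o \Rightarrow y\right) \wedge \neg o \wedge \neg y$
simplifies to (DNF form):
$\text{False}$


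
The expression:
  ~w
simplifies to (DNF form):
~w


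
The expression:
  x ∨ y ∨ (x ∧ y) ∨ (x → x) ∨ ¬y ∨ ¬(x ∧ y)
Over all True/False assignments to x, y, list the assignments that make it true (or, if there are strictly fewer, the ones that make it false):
is always true.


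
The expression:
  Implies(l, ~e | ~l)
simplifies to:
~e | ~l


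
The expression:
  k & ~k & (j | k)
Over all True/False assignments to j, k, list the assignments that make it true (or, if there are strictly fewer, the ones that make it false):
is never true.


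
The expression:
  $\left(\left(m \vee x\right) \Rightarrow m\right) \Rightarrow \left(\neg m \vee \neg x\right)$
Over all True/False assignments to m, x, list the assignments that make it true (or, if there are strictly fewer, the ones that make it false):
is false only for:
  m=True, x=True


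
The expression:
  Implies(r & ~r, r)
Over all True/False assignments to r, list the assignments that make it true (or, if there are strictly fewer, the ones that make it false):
is always true.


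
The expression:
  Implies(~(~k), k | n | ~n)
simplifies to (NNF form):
True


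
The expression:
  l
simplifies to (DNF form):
l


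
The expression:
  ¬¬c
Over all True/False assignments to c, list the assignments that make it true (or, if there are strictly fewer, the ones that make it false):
is true only for:
  c=True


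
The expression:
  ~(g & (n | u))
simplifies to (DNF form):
~g | (~n & ~u)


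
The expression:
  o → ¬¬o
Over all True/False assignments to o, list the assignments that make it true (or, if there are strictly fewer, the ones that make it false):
is always true.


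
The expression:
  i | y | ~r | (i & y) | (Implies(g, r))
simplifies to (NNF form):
True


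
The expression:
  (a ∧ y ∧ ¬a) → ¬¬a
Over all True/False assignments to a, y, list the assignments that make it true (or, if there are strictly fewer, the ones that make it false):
is always true.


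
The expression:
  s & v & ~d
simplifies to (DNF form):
s & v & ~d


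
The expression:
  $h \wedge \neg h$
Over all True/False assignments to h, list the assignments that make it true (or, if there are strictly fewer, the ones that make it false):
is never true.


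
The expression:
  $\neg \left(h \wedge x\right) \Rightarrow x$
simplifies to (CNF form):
$x$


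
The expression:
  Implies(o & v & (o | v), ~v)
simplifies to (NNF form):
~o | ~v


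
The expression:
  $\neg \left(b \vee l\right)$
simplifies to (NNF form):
$\neg b \wedge \neg l$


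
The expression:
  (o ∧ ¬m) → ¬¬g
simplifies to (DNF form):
g ∨ m ∨ ¬o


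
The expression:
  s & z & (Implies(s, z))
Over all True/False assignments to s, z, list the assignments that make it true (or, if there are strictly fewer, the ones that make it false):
is true only for:
  s=True, z=True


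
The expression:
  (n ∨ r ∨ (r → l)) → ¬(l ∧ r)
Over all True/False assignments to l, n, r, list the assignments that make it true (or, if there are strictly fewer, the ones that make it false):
is false only for:
  l=True, n=False, r=True;
  l=True, n=True, r=True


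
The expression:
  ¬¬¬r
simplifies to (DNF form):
¬r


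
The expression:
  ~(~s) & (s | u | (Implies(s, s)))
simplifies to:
s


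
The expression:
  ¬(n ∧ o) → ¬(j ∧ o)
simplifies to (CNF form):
n ∨ ¬j ∨ ¬o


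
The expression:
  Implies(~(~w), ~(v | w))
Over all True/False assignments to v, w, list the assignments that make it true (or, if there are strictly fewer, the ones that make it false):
is true only for:
  v=False, w=False;
  v=True, w=False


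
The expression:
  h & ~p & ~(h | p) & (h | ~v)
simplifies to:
False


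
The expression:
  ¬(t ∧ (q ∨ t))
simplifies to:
¬t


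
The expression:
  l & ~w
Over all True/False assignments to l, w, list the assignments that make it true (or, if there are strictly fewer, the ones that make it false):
is true only for:
  l=True, w=False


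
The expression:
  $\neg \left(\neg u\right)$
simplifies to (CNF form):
$u$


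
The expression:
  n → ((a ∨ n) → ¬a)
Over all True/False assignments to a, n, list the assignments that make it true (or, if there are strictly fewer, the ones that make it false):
is false only for:
  a=True, n=True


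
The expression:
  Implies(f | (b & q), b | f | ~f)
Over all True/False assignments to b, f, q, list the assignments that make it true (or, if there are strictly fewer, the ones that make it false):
is always true.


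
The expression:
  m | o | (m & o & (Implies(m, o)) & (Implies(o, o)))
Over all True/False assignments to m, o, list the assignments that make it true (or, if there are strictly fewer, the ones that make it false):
is false only for:
  m=False, o=False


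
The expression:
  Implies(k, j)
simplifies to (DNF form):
j | ~k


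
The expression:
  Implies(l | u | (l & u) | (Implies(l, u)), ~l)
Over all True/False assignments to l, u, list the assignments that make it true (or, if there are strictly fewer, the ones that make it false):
is true only for:
  l=False, u=False;
  l=False, u=True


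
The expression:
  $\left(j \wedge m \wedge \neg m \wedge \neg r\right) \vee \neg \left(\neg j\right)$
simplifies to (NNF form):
$j$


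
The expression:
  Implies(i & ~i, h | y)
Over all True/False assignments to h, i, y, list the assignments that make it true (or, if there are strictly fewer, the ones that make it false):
is always true.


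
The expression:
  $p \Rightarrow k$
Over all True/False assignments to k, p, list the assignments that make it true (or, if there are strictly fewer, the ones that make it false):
is false only for:
  k=False, p=True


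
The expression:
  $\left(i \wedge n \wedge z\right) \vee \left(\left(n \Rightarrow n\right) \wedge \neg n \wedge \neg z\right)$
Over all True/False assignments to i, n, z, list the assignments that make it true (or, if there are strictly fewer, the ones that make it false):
is true only for:
  i=False, n=False, z=False;
  i=True, n=False, z=False;
  i=True, n=True, z=True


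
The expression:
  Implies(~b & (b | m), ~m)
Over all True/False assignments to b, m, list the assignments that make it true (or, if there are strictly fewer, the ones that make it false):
is false only for:
  b=False, m=True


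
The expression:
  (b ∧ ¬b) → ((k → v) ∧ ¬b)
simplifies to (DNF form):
True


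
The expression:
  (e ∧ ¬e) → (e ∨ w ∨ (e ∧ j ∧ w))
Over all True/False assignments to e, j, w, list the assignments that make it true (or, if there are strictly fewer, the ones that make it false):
is always true.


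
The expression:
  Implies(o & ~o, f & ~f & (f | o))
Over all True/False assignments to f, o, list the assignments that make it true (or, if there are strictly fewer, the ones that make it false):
is always true.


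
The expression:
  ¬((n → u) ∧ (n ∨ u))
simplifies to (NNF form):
¬u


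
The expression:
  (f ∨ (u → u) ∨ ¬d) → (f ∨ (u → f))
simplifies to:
f ∨ ¬u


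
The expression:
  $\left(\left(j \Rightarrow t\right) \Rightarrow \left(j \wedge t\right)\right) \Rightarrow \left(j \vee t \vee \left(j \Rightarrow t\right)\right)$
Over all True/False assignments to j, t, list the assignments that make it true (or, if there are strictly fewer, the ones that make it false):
is always true.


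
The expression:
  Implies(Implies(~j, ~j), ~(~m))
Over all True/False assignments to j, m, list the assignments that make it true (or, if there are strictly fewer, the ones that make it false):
is true only for:
  j=False, m=True;
  j=True, m=True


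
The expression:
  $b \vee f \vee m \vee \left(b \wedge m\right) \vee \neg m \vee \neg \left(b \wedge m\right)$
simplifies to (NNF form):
$\text{True}$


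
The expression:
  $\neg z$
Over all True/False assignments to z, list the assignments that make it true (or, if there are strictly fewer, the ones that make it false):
is true only for:
  z=False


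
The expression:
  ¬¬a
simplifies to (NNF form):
a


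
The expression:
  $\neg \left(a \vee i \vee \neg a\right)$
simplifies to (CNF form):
$\text{False}$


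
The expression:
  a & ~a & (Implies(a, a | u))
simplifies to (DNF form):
False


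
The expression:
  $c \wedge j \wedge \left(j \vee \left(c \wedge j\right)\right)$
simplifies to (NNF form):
$c \wedge j$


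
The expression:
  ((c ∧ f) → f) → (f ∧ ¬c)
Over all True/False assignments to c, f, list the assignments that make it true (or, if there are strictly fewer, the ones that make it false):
is true only for:
  c=False, f=True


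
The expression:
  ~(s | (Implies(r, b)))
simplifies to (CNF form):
r & ~b & ~s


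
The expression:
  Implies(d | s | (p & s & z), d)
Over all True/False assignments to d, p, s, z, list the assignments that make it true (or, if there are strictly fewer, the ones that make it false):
is false only for:
  d=False, p=False, s=True, z=False;
  d=False, p=False, s=True, z=True;
  d=False, p=True, s=True, z=False;
  d=False, p=True, s=True, z=True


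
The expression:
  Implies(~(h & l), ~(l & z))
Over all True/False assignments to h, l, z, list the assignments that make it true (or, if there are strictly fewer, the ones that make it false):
is false only for:
  h=False, l=True, z=True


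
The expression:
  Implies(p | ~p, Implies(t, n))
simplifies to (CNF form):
n | ~t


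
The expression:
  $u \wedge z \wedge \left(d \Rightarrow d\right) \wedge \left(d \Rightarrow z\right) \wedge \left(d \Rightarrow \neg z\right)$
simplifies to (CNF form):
$u \wedge z \wedge \neg d$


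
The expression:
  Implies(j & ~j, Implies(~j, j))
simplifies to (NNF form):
True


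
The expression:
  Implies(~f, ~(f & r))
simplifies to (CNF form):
True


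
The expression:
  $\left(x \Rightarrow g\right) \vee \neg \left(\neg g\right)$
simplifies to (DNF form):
$g \vee \neg x$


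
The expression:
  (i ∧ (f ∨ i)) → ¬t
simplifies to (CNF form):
¬i ∨ ¬t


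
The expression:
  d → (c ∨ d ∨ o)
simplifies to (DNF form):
True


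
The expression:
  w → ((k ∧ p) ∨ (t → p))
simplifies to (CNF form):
p ∨ ¬t ∨ ¬w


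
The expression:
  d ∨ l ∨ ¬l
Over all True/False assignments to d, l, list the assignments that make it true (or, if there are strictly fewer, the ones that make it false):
is always true.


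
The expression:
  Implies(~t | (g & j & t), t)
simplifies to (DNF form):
t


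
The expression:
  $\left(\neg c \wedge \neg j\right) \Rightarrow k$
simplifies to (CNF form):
$c \vee j \vee k$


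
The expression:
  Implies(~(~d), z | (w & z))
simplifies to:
z | ~d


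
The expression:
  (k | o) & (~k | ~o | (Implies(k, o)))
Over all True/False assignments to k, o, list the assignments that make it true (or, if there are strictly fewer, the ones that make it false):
is false only for:
  k=False, o=False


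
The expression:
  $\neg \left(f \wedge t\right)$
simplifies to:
$\neg f \vee \neg t$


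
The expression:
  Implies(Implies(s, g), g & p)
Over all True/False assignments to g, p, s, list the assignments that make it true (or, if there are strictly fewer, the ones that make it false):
is true only for:
  g=False, p=False, s=True;
  g=False, p=True, s=True;
  g=True, p=True, s=False;
  g=True, p=True, s=True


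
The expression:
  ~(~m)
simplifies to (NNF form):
m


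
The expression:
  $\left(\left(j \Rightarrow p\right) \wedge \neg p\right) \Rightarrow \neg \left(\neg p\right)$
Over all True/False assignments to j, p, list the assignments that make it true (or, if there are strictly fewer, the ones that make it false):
is false only for:
  j=False, p=False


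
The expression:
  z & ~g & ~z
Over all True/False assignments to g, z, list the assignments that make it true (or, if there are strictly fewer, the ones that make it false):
is never true.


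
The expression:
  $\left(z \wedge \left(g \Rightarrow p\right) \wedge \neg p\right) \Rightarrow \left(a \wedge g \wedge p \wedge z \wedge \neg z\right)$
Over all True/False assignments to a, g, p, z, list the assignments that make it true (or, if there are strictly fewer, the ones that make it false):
is false only for:
  a=False, g=False, p=False, z=True;
  a=True, g=False, p=False, z=True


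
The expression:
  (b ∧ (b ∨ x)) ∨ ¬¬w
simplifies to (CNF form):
b ∨ w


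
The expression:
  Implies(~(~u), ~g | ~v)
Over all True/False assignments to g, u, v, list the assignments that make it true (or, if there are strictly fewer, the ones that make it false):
is false only for:
  g=True, u=True, v=True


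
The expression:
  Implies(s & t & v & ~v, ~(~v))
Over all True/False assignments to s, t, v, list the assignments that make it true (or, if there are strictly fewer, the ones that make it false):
is always true.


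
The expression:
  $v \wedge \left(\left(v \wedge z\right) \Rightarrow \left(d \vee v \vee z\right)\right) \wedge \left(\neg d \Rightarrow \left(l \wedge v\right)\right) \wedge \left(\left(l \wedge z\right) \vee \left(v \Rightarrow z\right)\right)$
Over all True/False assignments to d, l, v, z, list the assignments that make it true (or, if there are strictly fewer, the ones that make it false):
is true only for:
  d=False, l=True, v=True, z=True;
  d=True, l=False, v=True, z=True;
  d=True, l=True, v=True, z=True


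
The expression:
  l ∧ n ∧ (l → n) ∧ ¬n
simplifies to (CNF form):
False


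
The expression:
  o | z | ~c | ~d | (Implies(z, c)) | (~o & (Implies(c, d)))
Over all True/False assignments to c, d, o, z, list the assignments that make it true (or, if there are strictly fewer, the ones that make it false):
is always true.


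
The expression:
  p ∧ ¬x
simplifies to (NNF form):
p ∧ ¬x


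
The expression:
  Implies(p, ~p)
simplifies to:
~p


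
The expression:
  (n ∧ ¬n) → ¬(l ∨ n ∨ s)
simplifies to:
True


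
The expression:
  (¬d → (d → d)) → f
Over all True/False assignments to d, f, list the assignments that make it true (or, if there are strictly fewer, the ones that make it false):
is true only for:
  d=False, f=True;
  d=True, f=True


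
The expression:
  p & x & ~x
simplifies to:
False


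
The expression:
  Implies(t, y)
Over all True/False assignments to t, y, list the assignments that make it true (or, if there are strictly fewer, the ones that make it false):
is false only for:
  t=True, y=False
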